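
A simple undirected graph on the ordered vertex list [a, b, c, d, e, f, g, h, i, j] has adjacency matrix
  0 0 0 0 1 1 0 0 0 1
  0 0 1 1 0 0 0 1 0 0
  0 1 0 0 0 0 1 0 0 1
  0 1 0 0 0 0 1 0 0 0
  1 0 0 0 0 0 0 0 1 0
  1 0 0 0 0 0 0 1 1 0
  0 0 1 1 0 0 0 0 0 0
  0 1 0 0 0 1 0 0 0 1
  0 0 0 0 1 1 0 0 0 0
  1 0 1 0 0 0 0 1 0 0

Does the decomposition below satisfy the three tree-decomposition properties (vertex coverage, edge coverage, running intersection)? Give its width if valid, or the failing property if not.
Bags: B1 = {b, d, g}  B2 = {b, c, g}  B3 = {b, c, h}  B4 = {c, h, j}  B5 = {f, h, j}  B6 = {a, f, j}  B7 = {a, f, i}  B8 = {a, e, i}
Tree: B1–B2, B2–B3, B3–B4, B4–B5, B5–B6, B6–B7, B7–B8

Checking the three conditions: (i) the bags cover all of {a, b, c, d, e, f, g, h, i, j}; (ii) for each edge, some bag contains both endpoints; (iii) the bags containing any fixed vertex form a subtree. All hold, so the decomposition is valid with width 3 − 1 = 2.

Yes; width 2.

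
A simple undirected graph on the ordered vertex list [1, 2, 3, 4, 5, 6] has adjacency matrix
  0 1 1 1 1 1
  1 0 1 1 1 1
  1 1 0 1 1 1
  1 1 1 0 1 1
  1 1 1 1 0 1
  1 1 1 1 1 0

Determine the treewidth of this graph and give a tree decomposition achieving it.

With just one bag of size 6, the width is 6 − 1 = 5, so tw(G) ≤ 5. On the other hand G contains the 6-clique {1, 2, 3, 4, 5, 6}. A clique must lie in a single bag of any decomposition, so no decomposition can have width below 5. Therefore the treewidth is 5.

Treewidth 5.
Bags: B1 = {1, 2, 3, 4, 5, 6}
Tree: (single bag)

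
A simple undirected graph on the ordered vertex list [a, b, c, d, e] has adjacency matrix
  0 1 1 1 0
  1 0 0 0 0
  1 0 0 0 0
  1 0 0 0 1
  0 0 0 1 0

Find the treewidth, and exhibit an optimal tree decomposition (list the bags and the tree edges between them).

Every bag has size at most 2, so the width is 2 − 1 = 1 and tw(G) ≤ 1. G has an edge, so its treewidth is at least 1. Combining the bounds, tw(G) = 1.

Treewidth 1.
One optimal decomposition is:
Bags: B1 = {a, d}  B2 = {a, b}  B3 = {a, c}  B4 = {d, e}
Tree: B1–B2, B1–B3, B1–B4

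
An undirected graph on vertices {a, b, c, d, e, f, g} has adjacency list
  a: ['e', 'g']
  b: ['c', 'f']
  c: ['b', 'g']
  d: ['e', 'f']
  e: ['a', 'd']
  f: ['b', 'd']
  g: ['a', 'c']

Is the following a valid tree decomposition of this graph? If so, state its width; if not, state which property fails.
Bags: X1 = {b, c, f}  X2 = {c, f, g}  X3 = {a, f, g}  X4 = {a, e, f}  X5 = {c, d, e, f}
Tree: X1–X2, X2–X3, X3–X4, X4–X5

A tree decomposition must satisfy three properties: every vertex lies in some bag; for every edge, both endpoints lie together in some bag; and for every vertex, the bags containing it form a connected subtree. Here bags containing vertex c are not connected in the tree, so the decomposition is invalid.

No — bags containing vertex c are not connected in the tree.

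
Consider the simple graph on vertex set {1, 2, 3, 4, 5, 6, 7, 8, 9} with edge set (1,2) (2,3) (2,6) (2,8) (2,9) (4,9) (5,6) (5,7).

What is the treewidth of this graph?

1

A width-1 tree decomposition is:
Bags: B1 = {2, 6}  B2 = {2, 8}  B3 = {1, 2}  B4 = {5, 6}  B5 = {5, 7}  B6 = {2, 9}  B7 = {2, 3}  B8 = {4, 9}
Tree: B1–B2, B1–B3, B1–B4, B4–B5, B1–B6, B2–B7, B6–B8
Each bag holds 2 vertices, so the decomposition has width 1, which upper-bounds the treewidth. G has an edge, so its treewidth is at least 1. Combining the bounds, tw(G) = 1.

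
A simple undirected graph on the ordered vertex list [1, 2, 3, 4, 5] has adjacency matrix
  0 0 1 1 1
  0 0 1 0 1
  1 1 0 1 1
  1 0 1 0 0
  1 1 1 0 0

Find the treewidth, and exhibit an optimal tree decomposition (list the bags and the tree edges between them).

The largest bag has 3 vertices, giving width 2; this decomposition certifies tw(G) ≤ 2. On the other hand G contains the 3-clique {1, 3, 4}. A clique must lie in a single bag of any decomposition, so no decomposition can have width below 2. Therefore the treewidth is 2.

Treewidth 2.
One optimal decomposition is:
Bags: B1 = {1, 3, 5}  B2 = {1, 3, 4}  B3 = {2, 3, 5}
Tree: B1–B2, B1–B3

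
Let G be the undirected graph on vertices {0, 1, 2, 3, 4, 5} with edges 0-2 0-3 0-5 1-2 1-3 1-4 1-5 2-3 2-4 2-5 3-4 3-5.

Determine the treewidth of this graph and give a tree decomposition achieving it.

Treewidth 3.
Bags: B1 = {0, 2, 3, 5}  B2 = {1, 2, 3, 5}  B3 = {1, 2, 3, 4}
Tree: B1–B2, B2–B3

Every bag has size at most 4, so the width is 4 − 1 = 3 and tw(G) ≤ 3. On the other hand G contains the 4-clique {0, 2, 3, 5}. A clique must lie in a single bag of any decomposition, so no decomposition can have width below 3. Therefore the treewidth is 3.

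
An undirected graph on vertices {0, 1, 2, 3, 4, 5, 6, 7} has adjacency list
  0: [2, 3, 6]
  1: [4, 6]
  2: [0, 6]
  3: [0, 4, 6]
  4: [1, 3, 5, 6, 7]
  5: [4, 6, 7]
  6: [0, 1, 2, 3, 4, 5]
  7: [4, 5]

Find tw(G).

2

A width-2 tree decomposition is:
Bags: B1 = {3, 4, 6}  B2 = {1, 4, 6}  B3 = {0, 3, 6}  B4 = {4, 5, 6}  B5 = {0, 2, 6}  B6 = {4, 5, 7}
Tree: B1–B2, B1–B3, B1–B4, B3–B5, B4–B6
The largest bag has 3 vertices, giving width 2; this decomposition certifies tw(G) ≤ 2. Conversely, {0, 2, 6} is a clique of size 3, and the vertices of any clique must share a bag in every tree decomposition; so some bag has ≥ 3 vertices and tw(G) ≥ 2. Hence tw(G) = 2 exactly.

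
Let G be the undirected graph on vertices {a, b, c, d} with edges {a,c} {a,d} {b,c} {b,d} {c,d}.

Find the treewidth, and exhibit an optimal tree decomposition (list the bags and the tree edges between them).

Treewidth 2.
Bags: B1 = {b, c, d}  B2 = {a, c, d}
Tree: B1–B2

The largest bag has 3 vertices, giving width 2; this decomposition certifies tw(G) ≤ 2. For the lower bound, the 3 vertices {a, c, d} are pairwise adjacent, and any tree decomposition puts a clique entirely inside one bag — forcing width ≥ 2. Hence tw(G) = 2 exactly.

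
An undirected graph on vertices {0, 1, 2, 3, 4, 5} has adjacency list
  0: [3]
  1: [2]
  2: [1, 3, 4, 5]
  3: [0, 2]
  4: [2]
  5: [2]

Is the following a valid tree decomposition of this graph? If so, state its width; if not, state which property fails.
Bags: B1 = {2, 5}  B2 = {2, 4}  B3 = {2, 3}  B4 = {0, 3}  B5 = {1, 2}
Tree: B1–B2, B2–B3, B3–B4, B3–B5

Vertex coverage: the bags together contain {0, 1, 2, 3, 4, 5}, the full vertex set. Edge coverage: each edge of G has both endpoints in at least one bag. Running intersection: for every vertex, the bags containing it form a connected subtree. All three properties hold, so this is a valid tree decomposition of width max|bag| − 1 = 1, and hence tw(G) ≤ 1.

Yes; width 1.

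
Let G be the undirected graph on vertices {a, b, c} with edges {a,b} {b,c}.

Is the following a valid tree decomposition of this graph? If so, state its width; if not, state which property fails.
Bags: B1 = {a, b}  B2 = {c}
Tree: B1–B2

A tree decomposition must satisfy three properties: every vertex lies in some bag; for every edge, both endpoints lie together in some bag; and for every vertex, the bags containing it form a connected subtree. Here edge (b,c) lies in no bag, so the decomposition is invalid.

No — edge (b,c) lies in no bag.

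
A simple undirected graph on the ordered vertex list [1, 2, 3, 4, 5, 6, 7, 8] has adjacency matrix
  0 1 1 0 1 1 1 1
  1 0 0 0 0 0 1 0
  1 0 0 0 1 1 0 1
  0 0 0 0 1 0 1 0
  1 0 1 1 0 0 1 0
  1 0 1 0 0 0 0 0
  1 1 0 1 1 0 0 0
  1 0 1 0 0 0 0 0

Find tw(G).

2

A width-2 tree decomposition is:
Bags: B1 = {1, 5, 7}  B2 = {1, 3, 5}  B3 = {1, 2, 7}  B4 = {1, 3, 6}  B5 = {1, 3, 8}  B6 = {4, 5, 7}
Tree: B1–B2, B1–B3, B2–B4, B4–B5, B1–B6
Every bag has size at most 3, so the width is 3 − 1 = 2 and tw(G) ≤ 2. Conversely, {1, 2, 7} is a clique of size 3, and the vertices of any clique must share a bag in every tree decomposition; so some bag has ≥ 3 vertices and tw(G) ≥ 2. Hence tw(G) = 2 exactly.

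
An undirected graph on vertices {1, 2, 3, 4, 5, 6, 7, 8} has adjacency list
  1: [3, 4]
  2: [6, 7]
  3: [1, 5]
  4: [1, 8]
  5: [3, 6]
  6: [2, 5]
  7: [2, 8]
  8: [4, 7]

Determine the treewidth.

2

A width-2 tree decomposition is:
Bags: B1 = {2, 5, 6}  B2 = {2, 3, 5}  B3 = {1, 2, 3}  B4 = {1, 2, 4}  B5 = {2, 4, 8}  B6 = {2, 7, 8}
Tree: B1–B2, B2–B3, B3–B4, B4–B5, B5–B6
Every bag has size at most 3, so the width is 3 − 1 = 2 and tw(G) ≤ 2. Since 2–6–5–3–1–4–8–7–2 is a cycle in G, G is not acyclic. Forests are exactly the graphs of treewidth ≤ 1, so tw(G) ≥ 2. Therefore the treewidth is 2.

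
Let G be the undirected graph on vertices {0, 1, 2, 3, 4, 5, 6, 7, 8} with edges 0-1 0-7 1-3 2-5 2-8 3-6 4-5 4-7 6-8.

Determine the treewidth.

2

A width-2 tree decomposition is:
Bags: B1 = {4, 5, 7}  B2 = {2, 5, 7}  B3 = {2, 7, 8}  B4 = {6, 7, 8}  B5 = {3, 6, 7}  B6 = {1, 3, 7}  B7 = {0, 1, 7}
Tree: B1–B2, B2–B3, B3–B4, B4–B5, B5–B6, B6–B7
Every bag has size at most 3, so the width is 3 − 1 = 2 and tw(G) ≤ 2. For the lower bound, G contains the cycle 7–4–5–2–8–6–3–1–0–7, so G is not a forest; only forests have treewidth ≤ 1, hence tw(G) ≥ 2. Therefore the treewidth is 2.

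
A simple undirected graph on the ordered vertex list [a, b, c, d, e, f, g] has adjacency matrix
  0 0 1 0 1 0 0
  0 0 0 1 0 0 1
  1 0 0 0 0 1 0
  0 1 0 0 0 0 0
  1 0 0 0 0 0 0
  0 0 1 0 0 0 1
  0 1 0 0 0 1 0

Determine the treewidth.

1

A width-1 tree decomposition is:
Bags: B1 = {b, d}  B2 = {b, g}  B3 = {f, g}  B4 = {c, f}  B5 = {a, c}  B6 = {a, e}
Tree: B1–B2, B2–B3, B3–B4, B4–B5, B5–B6
Each bag holds 2 vertices, so the decomposition has width 1, which upper-bounds the treewidth. Any graph with an edge has treewidth ≥ 1, and G has the edge d–b. Combining the bounds, tw(G) = 1.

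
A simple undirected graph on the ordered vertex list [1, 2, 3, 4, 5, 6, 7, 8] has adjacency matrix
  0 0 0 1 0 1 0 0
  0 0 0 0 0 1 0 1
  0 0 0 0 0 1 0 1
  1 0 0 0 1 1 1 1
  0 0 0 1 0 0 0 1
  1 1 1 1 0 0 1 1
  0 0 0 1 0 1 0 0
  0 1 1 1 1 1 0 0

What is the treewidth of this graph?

A width-2 tree decomposition is:
Bags: B1 = {4, 6, 8}  B2 = {4, 5, 8}  B3 = {3, 6, 8}  B4 = {4, 6, 7}  B5 = {1, 4, 6}  B6 = {2, 6, 8}
Tree: B1–B2, B1–B3, B1–B4, B1–B5, B1–B6
The largest bag has 3 vertices, giving width 2; this decomposition certifies tw(G) ≤ 2. Conversely, {4, 5, 8} is a clique of size 3, and the vertices of any clique must share a bag in every tree decomposition; so some bag has ≥ 3 vertices and tw(G) ≥ 2. The upper and lower bounds meet at 2, so that is the treewidth.

2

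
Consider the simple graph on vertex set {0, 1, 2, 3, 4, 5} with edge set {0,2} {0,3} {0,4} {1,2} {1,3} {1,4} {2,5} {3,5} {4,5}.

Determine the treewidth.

A width-3 tree decomposition is:
Bags: B1 = {0, 1, 4, 5}  B2 = {0, 1, 2, 5}  B3 = {0, 1, 3, 5}
Tree: B1–B2, B2–B3
Every bag has size at most 4, so the width is 4 − 1 = 3 and tw(G) ≤ 3. For the lower bound: the 4 vertex sets {1,4}, {0,2}, {5}, {3} are disjoint, each induces a connected subgraph, and every pair is joined by at least one edge of G. Contracting each set to a single vertex therefore yields K_{4} as a minor, and since treewidth is minor-monotone, tw(G) ≥ tw(K_{4}) = 3. Therefore the treewidth is 3.

3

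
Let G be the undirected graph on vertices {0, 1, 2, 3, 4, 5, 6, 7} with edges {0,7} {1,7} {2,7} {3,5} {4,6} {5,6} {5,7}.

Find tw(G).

1

A width-1 tree decomposition is:
Bags: B1 = {0, 7}  B2 = {5, 7}  B3 = {5, 6}  B4 = {4, 6}  B5 = {1, 7}  B6 = {2, 7}  B7 = {3, 5}
Tree: B1–B2, B2–B3, B3–B4, B2–B5, B5–B6, B3–B7
Every bag has size at most 2, so the width is 2 − 1 = 1 and tw(G) ≤ 1. Any graph with an edge has treewidth ≥ 1, and G has the edge 7–0. Therefore the treewidth is 1.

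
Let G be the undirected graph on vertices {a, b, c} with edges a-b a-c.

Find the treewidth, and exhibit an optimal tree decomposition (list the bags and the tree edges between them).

Treewidth 1.
One such decomposition:
Bags: B1 = {a, b}  B2 = {a, c}
Tree: B1–B2

The largest bag has 2 vertices, giving width 1; this decomposition certifies tw(G) ≤ 1. G has an edge, so its treewidth is at least 1. Therefore the treewidth is 1.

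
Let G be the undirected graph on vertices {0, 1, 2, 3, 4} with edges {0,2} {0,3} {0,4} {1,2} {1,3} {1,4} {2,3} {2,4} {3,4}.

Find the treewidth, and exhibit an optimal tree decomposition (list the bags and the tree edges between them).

Treewidth 3.
One optimal decomposition is:
Bags: B1 = {1, 2, 3, 4}  B2 = {0, 2, 3, 4}
Tree: B1–B2

The largest bag has 4 vertices, giving width 3; this decomposition certifies tw(G) ≤ 3. On the other hand G contains the 4-clique {0, 2, 3, 4}. A clique must lie in a single bag of any decomposition, so no decomposition can have width below 3. The upper and lower bounds meet at 3, so that is the treewidth.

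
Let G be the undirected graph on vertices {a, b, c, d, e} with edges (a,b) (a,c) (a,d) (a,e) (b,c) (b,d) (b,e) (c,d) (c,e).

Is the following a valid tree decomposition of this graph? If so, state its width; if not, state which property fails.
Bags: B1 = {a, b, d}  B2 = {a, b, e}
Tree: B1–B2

A tree decomposition must satisfy three properties: every vertex lies in some bag; for every edge, both endpoints lie together in some bag; and for every vertex, the bags containing it form a connected subtree. Here vertex c appears in no bag, so the decomposition is invalid.

No — vertex c appears in no bag.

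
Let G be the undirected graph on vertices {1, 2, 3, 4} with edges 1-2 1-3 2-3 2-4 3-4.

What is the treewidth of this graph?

A width-2 tree decomposition is:
Bags: B1 = {1, 2, 3}  B2 = {2, 3, 4}
Tree: B1–B2
Each bag holds 3 vertices, so the decomposition has width 2, which upper-bounds the treewidth. Conversely, {1, 2, 3} is a clique of size 3, and the vertices of any clique must share a bag in every tree decomposition; so some bag has ≥ 3 vertices and tw(G) ≥ 2. Hence tw(G) = 2 exactly.

2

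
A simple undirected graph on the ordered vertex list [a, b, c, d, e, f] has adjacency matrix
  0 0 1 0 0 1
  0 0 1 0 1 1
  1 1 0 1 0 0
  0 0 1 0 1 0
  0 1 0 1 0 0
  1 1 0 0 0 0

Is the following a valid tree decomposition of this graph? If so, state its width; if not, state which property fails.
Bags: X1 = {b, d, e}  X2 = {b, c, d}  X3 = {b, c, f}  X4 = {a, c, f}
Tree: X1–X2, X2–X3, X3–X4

Yes; width 2.

Vertex coverage: the bags together contain {a, b, c, d, e, f}, the full vertex set. Edge coverage: each edge of G has both endpoints in at least one bag. Running intersection: for every vertex, the bags containing it form a connected subtree. All three properties hold, so this is a valid tree decomposition of width max|bag| − 1 = 2, and hence tw(G) ≤ 2.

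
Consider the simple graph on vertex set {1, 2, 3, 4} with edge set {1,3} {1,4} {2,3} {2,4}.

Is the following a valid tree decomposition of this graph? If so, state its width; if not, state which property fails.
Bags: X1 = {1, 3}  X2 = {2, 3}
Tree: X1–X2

A tree decomposition must satisfy three properties: every vertex lies in some bag; for every edge, both endpoints lie together in some bag; and for every vertex, the bags containing it form a connected subtree. Here vertex 4 appears in no bag, so the decomposition is invalid.

No — vertex 4 appears in no bag.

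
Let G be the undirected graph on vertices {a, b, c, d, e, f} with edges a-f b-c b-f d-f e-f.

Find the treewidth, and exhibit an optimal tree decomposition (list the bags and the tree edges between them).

Treewidth 1.
One such decomposition:
Bags: B1 = {d, f}  B2 = {a, f}  B3 = {e, f}  B4 = {b, f}  B5 = {b, c}
Tree: B1–B2, B1–B3, B2–B4, B4–B5

Each bag holds 2 vertices, so the decomposition has width 1, which upper-bounds the treewidth. Any graph with an edge has treewidth ≥ 1, and G has the edge f–d. Therefore the treewidth is 1.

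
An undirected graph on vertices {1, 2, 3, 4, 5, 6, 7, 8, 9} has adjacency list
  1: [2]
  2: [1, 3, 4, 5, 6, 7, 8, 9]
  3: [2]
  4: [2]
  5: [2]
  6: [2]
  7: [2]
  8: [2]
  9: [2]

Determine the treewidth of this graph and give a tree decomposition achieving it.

Each bag holds 2 vertices, so the decomposition has width 1, which upper-bounds the treewidth. Any graph with an edge has treewidth ≥ 1, and G has the edge 2–5. Therefore the treewidth is 1.

Treewidth 1.
One optimal decomposition is:
Bags: B1 = {2, 5}  B2 = {2, 3}  B3 = {2, 8}  B4 = {2, 6}  B5 = {2, 4}  B6 = {2, 9}  B7 = {1, 2}  B8 = {2, 7}
Tree: B1–B2, B2–B3, B2–B4, B2–B5, B2–B6, B1–B7, B1–B8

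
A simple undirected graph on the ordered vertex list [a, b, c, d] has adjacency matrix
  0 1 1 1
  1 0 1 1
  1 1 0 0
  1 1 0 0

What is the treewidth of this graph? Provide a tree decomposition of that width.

The largest bag has 3 vertices, giving width 2; this decomposition certifies tw(G) ≤ 2. Conversely, {a, b, d} is a clique of size 3, and the vertices of any clique must share a bag in every tree decomposition; so some bag has ≥ 3 vertices and tw(G) ≥ 2. Hence tw(G) = 2 exactly.

Treewidth 2.
Bags: B1 = {a, b, d}  B2 = {a, b, c}
Tree: B1–B2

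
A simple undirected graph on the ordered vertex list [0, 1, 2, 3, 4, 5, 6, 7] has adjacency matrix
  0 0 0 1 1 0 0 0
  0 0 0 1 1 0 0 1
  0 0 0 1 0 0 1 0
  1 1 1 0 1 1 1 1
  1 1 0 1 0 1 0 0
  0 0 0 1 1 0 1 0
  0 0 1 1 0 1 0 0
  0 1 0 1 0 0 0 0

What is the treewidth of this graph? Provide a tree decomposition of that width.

Treewidth 2.
One optimal decomposition is:
Bags: B1 = {1, 3, 4}  B2 = {0, 3, 4}  B3 = {1, 3, 7}  B4 = {3, 4, 5}  B5 = {3, 5, 6}  B6 = {2, 3, 6}
Tree: B1–B2, B1–B3, B2–B4, B4–B5, B5–B6

Each bag holds 3 vertices, so the decomposition has width 2, which upper-bounds the treewidth. On the other hand G contains the 3-clique {2, 3, 6}. A clique must lie in a single bag of any decomposition, so no decomposition can have width below 2. The upper and lower bounds meet at 2, so that is the treewidth.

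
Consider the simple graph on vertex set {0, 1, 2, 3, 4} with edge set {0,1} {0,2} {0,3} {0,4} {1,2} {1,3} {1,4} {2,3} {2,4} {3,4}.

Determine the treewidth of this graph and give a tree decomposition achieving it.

Treewidth 4.
One such decomposition:
Bags: B1 = {0, 1, 2, 3, 4}
Tree: (single bag)

A single bag containing all 5 vertices is trivially a valid decomposition of width 4. For the lower bound, the 5 vertices {0, 1, 2, 3, 4} are pairwise adjacent, and any tree decomposition puts a clique entirely inside one bag — forcing width ≥ 4. The upper and lower bounds meet at 4, so that is the treewidth.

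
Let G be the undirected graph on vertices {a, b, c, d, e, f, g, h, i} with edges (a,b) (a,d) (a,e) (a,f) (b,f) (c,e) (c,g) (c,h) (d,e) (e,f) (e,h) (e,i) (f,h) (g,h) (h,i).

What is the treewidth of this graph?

2

A width-2 tree decomposition is:
Bags: B1 = {e, f, h}  B2 = {c, e, h}  B3 = {a, e, f}  B4 = {e, h, i}  B5 = {a, d, e}  B6 = {a, b, f}  B7 = {c, g, h}
Tree: B1–B2, B1–B3, B1–B4, B3–B5, B3–B6, B2–B7
Every bag has size at most 3, so the width is 3 − 1 = 2 and tw(G) ≤ 2. For the lower bound, the 3 vertices {c, g, h} are pairwise adjacent, and any tree decomposition puts a clique entirely inside one bag — forcing width ≥ 2. The upper and lower bounds meet at 2, so that is the treewidth.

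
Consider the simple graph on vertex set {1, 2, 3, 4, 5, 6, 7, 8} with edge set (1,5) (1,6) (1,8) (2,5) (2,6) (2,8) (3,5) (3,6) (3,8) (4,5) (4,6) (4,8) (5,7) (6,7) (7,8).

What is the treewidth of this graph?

A width-3 tree decomposition is:
Bags: B1 = {2, 5, 6, 8}  B2 = {4, 5, 6, 8}  B3 = {3, 5, 6, 8}  B4 = {1, 5, 6, 8}  B5 = {5, 6, 7, 8}
Tree: B1–B2, B2–B3, B3–B4, B4–B5
The largest bag has 4 vertices, giving width 3; this decomposition certifies tw(G) ≤ 3. For the lower bound: the 4 vertex sets {2,6}, {4,5}, {8}, {3} are disjoint, each induces a connected subgraph, and every pair is joined by at least one edge of G. Contracting each set to a single vertex therefore yields K_{4} as a minor, and since treewidth is minor-monotone, tw(G) ≥ tw(K_{4}) = 3. Therefore the treewidth is 3.

3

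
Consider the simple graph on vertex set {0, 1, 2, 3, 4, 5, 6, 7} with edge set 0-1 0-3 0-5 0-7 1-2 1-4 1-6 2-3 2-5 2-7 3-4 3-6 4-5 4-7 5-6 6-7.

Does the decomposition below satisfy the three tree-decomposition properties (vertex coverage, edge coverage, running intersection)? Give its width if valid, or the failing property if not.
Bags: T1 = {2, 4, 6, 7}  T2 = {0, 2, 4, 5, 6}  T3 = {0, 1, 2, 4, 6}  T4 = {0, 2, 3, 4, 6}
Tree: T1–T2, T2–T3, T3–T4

No — edge (0,7) lies in no bag.

A tree decomposition must satisfy three properties: every vertex lies in some bag; for every edge, both endpoints lie together in some bag; and for every vertex, the bags containing it form a connected subtree. Here edge (0,7) lies in no bag, so the decomposition is invalid.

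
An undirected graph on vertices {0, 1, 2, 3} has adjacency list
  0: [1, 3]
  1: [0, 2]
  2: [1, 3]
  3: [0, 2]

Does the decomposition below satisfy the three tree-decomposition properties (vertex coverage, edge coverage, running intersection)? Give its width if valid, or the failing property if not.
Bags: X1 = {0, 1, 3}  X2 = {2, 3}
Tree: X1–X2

A tree decomposition must satisfy three properties: every vertex lies in some bag; for every edge, both endpoints lie together in some bag; and for every vertex, the bags containing it form a connected subtree. Here edge (1,2) lies in no bag, so the decomposition is invalid.

No — edge (1,2) lies in no bag.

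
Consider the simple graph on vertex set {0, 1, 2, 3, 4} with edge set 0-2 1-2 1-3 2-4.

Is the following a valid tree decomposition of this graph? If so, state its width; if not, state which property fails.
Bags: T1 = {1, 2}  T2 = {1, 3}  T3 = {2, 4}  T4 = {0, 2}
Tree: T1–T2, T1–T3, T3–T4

Yes; width 1.

Vertex coverage: the bags together contain {0, 1, 2, 3, 4}, the full vertex set. Edge coverage: each edge of G has both endpoints in at least one bag. Running intersection: for every vertex, the bags containing it form a connected subtree. All three properties hold, so this is a valid tree decomposition of width max|bag| − 1 = 1, and hence tw(G) ≤ 1.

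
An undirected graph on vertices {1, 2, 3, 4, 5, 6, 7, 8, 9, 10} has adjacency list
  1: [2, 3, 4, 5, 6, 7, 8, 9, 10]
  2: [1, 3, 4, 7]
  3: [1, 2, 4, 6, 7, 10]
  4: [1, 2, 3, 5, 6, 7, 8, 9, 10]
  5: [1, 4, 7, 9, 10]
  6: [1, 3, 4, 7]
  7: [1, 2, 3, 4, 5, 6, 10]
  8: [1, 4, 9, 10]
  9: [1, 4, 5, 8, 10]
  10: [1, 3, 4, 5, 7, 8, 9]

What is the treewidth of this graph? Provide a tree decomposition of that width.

Each bag holds 5 vertices, so the decomposition has width 4, which upper-bounds the treewidth. For the lower bound, the 5 vertices {1, 4, 8, 9, 10} are pairwise adjacent, and any tree decomposition puts a clique entirely inside one bag — forcing width ≥ 4. Combining the bounds, tw(G) = 4.

Treewidth 4.
One optimal decomposition is:
Bags: B1 = {1, 4, 5, 9, 10}  B2 = {1, 4, 5, 7, 10}  B3 = {1, 3, 4, 7, 10}  B4 = {1, 3, 4, 6, 7}  B5 = {1, 2, 3, 4, 7}  B6 = {1, 4, 8, 9, 10}
Tree: B1–B2, B2–B3, B3–B4, B3–B5, B1–B6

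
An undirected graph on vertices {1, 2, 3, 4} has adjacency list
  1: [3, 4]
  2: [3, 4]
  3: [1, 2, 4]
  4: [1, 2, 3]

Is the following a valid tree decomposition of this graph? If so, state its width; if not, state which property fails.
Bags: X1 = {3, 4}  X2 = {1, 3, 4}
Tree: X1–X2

No — vertex 2 appears in no bag.

A tree decomposition must satisfy three properties: every vertex lies in some bag; for every edge, both endpoints lie together in some bag; and for every vertex, the bags containing it form a connected subtree. Here vertex 2 appears in no bag, so the decomposition is invalid.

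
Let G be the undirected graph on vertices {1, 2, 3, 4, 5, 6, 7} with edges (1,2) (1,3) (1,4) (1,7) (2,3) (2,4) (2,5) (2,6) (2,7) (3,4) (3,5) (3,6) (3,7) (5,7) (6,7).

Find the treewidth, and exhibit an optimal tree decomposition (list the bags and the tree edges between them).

Every bag has size at most 4, so the width is 4 − 1 = 3 and tw(G) ≤ 3. Conversely, {1, 2, 3, 4} is a clique of size 4, and the vertices of any clique must share a bag in every tree decomposition; so some bag has ≥ 4 vertices and tw(G) ≥ 3. Hence tw(G) = 3 exactly.

Treewidth 3.
One such decomposition:
Bags: B1 = {2, 3, 5, 7}  B2 = {1, 2, 3, 7}  B3 = {2, 3, 6, 7}  B4 = {1, 2, 3, 4}
Tree: B1–B2, B1–B3, B2–B4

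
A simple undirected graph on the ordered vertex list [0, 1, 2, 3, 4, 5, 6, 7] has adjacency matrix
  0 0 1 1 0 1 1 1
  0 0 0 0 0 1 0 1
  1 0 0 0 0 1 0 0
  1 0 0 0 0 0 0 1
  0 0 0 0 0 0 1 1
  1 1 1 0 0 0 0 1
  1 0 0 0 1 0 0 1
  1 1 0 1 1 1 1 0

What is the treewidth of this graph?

2

A width-2 tree decomposition is:
Bags: B1 = {0, 6, 7}  B2 = {0, 5, 7}  B3 = {1, 5, 7}  B4 = {0, 2, 5}  B5 = {4, 6, 7}  B6 = {0, 3, 7}
Tree: B1–B2, B2–B3, B2–B4, B1–B5, B1–B6
Every bag has size at most 3, so the width is 3 − 1 = 2 and tw(G) ≤ 2. Conversely, {0, 2, 5} is a clique of size 3, and the vertices of any clique must share a bag in every tree decomposition; so some bag has ≥ 3 vertices and tw(G) ≥ 2. Combining the bounds, tw(G) = 2.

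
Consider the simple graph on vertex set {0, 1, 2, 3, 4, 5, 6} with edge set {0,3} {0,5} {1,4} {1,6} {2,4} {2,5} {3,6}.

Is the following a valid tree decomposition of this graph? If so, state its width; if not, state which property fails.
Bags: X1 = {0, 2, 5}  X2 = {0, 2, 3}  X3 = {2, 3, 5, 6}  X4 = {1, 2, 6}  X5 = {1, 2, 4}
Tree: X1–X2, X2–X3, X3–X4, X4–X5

A tree decomposition must satisfy three properties: every vertex lies in some bag; for every edge, both endpoints lie together in some bag; and for every vertex, the bags containing it form a connected subtree. Here bags containing vertex 5 are not connected in the tree, so the decomposition is invalid.

No — bags containing vertex 5 are not connected in the tree.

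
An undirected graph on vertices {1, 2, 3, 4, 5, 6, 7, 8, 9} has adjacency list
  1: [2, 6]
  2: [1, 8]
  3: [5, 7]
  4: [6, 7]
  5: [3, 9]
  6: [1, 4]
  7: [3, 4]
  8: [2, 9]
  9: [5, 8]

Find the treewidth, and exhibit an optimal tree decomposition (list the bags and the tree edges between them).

Treewidth 2.
One such decomposition:
Bags: B1 = {3, 5, 9}  B2 = {3, 7, 9}  B3 = {4, 7, 9}  B4 = {4, 6, 9}  B5 = {1, 6, 9}  B6 = {1, 2, 9}  B7 = {2, 8, 9}
Tree: B1–B2, B2–B3, B3–B4, B4–B5, B5–B6, B6–B7

Every bag has size at most 3, so the width is 3 − 1 = 2 and tw(G) ≤ 2. For the lower bound, G contains the cycle 9–5–3–7–4–6–1–2–8–9, so G is not a forest; only forests have treewidth ≤ 1, hence tw(G) ≥ 2. Hence tw(G) = 2 exactly.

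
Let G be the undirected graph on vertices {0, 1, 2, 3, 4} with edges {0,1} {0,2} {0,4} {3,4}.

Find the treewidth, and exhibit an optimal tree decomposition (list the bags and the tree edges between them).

Treewidth 1.
One such decomposition:
Bags: B1 = {0, 2}  B2 = {0, 4}  B3 = {0, 1}  B4 = {3, 4}
Tree: B1–B2, B1–B3, B2–B4

The largest bag has 2 vertices, giving width 1; this decomposition certifies tw(G) ≤ 1. Any graph with an edge has treewidth ≥ 1, and G has the edge 0–2. Therefore the treewidth is 1.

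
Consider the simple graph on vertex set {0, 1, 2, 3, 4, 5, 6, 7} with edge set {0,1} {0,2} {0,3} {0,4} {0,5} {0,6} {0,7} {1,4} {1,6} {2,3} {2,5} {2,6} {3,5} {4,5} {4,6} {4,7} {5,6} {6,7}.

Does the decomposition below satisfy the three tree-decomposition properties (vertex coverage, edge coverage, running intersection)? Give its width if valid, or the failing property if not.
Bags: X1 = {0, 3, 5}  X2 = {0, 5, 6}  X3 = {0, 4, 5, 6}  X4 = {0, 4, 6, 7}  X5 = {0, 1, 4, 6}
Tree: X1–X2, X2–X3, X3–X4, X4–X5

No — vertex 2 appears in no bag.

A tree decomposition must satisfy three properties: every vertex lies in some bag; for every edge, both endpoints lie together in some bag; and for every vertex, the bags containing it form a connected subtree. Here vertex 2 appears in no bag, so the decomposition is invalid.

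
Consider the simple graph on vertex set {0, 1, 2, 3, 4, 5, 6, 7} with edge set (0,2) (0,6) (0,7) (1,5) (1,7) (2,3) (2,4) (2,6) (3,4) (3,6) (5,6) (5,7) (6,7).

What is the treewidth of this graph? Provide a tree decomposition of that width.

Treewidth 2.
Bags: B1 = {2, 3, 6}  B2 = {0, 2, 6}  B3 = {2, 3, 4}  B4 = {0, 6, 7}  B5 = {5, 6, 7}  B6 = {1, 5, 7}
Tree: B1–B2, B1–B3, B2–B4, B4–B5, B5–B6

Every bag has size at most 3, so the width is 3 − 1 = 2 and tw(G) ≤ 2. Conversely, {1, 5, 7} is a clique of size 3, and the vertices of any clique must share a bag in every tree decomposition; so some bag has ≥ 3 vertices and tw(G) ≥ 2. Therefore the treewidth is 2.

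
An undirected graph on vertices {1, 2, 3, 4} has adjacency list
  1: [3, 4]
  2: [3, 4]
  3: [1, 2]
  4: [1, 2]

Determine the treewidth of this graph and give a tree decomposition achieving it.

The largest bag has 3 vertices, giving width 2; this decomposition certifies tw(G) ≤ 2. For the lower bound, G contains the cycle 2–3–1–4–2, so G is not a forest; only forests have treewidth ≤ 1, hence tw(G) ≥ 2. The upper and lower bounds meet at 2, so that is the treewidth.

Treewidth 2.
One optimal decomposition is:
Bags: B1 = {1, 2, 3}  B2 = {1, 2, 4}
Tree: B1–B2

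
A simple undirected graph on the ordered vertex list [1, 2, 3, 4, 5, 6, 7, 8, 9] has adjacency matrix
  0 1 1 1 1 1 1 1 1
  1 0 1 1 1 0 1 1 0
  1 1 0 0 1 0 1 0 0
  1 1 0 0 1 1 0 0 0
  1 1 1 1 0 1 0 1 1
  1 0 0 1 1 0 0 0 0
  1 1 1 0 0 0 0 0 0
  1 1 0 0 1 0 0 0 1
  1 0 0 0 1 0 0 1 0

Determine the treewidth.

A width-3 tree decomposition is:
Bags: B1 = {1, 2, 3, 7}  B2 = {1, 2, 3, 5}  B3 = {1, 2, 5, 8}  B4 = {1, 5, 8, 9}  B5 = {1, 2, 4, 5}  B6 = {1, 4, 5, 6}
Tree: B1–B2, B2–B3, B3–B4, B2–B5, B5–B6
Every bag has size at most 4, so the width is 4 − 1 = 3 and tw(G) ≤ 3. Conversely, {1, 5, 8, 9} is a clique of size 4, and the vertices of any clique must share a bag in every tree decomposition; so some bag has ≥ 4 vertices and tw(G) ≥ 3. The upper and lower bounds meet at 3, so that is the treewidth.

3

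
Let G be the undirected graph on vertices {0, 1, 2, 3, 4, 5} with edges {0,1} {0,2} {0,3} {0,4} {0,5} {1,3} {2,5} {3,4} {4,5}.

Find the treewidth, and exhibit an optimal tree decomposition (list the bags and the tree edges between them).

The largest bag has 3 vertices, giving width 2; this decomposition certifies tw(G) ≤ 2. For the lower bound, the 3 vertices {0, 2, 5} are pairwise adjacent, and any tree decomposition puts a clique entirely inside one bag — forcing width ≥ 2. Hence tw(G) = 2 exactly.

Treewidth 2.
One such decomposition:
Bags: B1 = {0, 4, 5}  B2 = {0, 2, 5}  B3 = {0, 3, 4}  B4 = {0, 1, 3}
Tree: B1–B2, B1–B3, B3–B4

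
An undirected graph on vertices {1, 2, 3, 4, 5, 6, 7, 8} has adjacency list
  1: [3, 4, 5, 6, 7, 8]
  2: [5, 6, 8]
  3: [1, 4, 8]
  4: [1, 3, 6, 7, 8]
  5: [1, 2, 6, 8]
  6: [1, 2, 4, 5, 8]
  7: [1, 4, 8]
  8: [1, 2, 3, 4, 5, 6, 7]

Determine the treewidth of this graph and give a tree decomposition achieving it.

The largest bag has 4 vertices, giving width 3; this decomposition certifies tw(G) ≤ 3. Conversely, {1, 3, 4, 8} is a clique of size 4, and the vertices of any clique must share a bag in every tree decomposition; so some bag has ≥ 4 vertices and tw(G) ≥ 3. The upper and lower bounds meet at 3, so that is the treewidth.

Treewidth 3.
One optimal decomposition is:
Bags: B1 = {1, 4, 6, 8}  B2 = {1, 3, 4, 8}  B3 = {1, 4, 7, 8}  B4 = {1, 5, 6, 8}  B5 = {2, 5, 6, 8}
Tree: B1–B2, B2–B3, B1–B4, B4–B5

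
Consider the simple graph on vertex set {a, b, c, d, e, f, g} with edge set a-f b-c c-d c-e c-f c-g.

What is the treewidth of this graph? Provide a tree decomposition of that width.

Treewidth 1.
Bags: B1 = {b, c}  B2 = {c, f}  B3 = {c, e}  B4 = {c, g}  B5 = {a, f}  B6 = {c, d}
Tree: B1–B2, B1–B3, B2–B4, B2–B5, B2–B6

The largest bag has 2 vertices, giving width 1; this decomposition certifies tw(G) ≤ 1. Any graph with an edge has treewidth ≥ 1, and G has the edge c–b. The upper and lower bounds meet at 1, so that is the treewidth.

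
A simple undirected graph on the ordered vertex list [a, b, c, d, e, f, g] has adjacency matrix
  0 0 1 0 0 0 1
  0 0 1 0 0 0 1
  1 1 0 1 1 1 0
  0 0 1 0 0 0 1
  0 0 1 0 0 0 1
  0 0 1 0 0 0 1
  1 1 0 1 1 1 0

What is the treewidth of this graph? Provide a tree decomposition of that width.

Every bag has size at most 3, so the width is 3 − 1 = 2 and tw(G) ≤ 2. Since c–d–g–f–c is a cycle in G, G is not acyclic. Forests are exactly the graphs of treewidth ≤ 1, so tw(G) ≥ 2. Therefore the treewidth is 2.

Treewidth 2.
One optimal decomposition is:
Bags: B1 = {c, d, g}  B2 = {c, f, g}  B3 = {a, c, g}  B4 = {b, c, g}  B5 = {c, e, g}
Tree: B1–B2, B2–B3, B3–B4, B4–B5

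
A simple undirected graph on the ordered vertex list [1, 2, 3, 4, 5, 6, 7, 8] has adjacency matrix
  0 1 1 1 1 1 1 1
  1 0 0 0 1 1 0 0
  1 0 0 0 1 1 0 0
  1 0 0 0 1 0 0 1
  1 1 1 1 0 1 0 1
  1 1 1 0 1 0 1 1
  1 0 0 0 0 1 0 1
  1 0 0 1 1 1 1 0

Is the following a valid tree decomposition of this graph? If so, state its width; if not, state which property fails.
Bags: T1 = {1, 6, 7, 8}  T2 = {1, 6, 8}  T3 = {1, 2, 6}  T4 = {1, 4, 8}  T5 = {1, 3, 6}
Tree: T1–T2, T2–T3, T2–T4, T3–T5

No — vertex 5 appears in no bag.

A tree decomposition must satisfy three properties: every vertex lies in some bag; for every edge, both endpoints lie together in some bag; and for every vertex, the bags containing it form a connected subtree. Here vertex 5 appears in no bag, so the decomposition is invalid.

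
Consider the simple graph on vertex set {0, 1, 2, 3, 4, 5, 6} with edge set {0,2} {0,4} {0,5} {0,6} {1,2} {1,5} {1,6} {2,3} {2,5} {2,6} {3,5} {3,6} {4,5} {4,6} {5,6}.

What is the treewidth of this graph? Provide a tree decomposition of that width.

Each bag holds 4 vertices, so the decomposition has width 3, which upper-bounds the treewidth. On the other hand G contains the 4-clique {0, 2, 5, 6}. A clique must lie in a single bag of any decomposition, so no decomposition can have width below 3. Combining the bounds, tw(G) = 3.

Treewidth 3.
One optimal decomposition is:
Bags: B1 = {2, 3, 5, 6}  B2 = {1, 2, 5, 6}  B3 = {0, 2, 5, 6}  B4 = {0, 4, 5, 6}
Tree: B1–B2, B1–B3, B3–B4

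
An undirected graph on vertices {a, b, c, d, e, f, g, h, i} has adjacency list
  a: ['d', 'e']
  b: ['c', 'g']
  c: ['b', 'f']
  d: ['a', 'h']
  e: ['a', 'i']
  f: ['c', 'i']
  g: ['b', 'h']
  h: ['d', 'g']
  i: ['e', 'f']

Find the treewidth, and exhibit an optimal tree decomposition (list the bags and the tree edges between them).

The largest bag has 3 vertices, giving width 2; this decomposition certifies tw(G) ≤ 2. Since g–h–d–a–e–i–f–c–b–g is a cycle in G, G is not acyclic. Forests are exactly the graphs of treewidth ≤ 1, so tw(G) ≥ 2. The upper and lower bounds meet at 2, so that is the treewidth.

Treewidth 2.
One such decomposition:
Bags: B1 = {d, g, h}  B2 = {a, d, g}  B3 = {a, e, g}  B4 = {e, g, i}  B5 = {f, g, i}  B6 = {c, f, g}  B7 = {b, c, g}
Tree: B1–B2, B2–B3, B3–B4, B4–B5, B5–B6, B6–B7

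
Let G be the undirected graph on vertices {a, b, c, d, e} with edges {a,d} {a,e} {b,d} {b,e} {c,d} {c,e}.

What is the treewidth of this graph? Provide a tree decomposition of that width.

Each bag holds 3 vertices, so the decomposition has width 2, which upper-bounds the treewidth. Since c–e–b–d–c is a cycle in G, G is not acyclic. Forests are exactly the graphs of treewidth ≤ 1, so tw(G) ≥ 2. Hence tw(G) = 2 exactly.

Treewidth 2.
Bags: B1 = {c, d, e}  B2 = {b, d, e}  B3 = {a, d, e}
Tree: B1–B2, B2–B3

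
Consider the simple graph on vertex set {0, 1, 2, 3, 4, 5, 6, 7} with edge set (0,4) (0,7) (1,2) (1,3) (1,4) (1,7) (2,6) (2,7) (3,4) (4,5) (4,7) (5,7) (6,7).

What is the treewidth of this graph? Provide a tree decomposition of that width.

Treewidth 2.
One optimal decomposition is:
Bags: B1 = {0, 4, 7}  B2 = {4, 5, 7}  B3 = {1, 4, 7}  B4 = {1, 2, 7}  B5 = {2, 6, 7}  B6 = {1, 3, 4}
Tree: B1–B2, B1–B3, B3–B4, B4–B5, B3–B6

Each bag holds 3 vertices, so the decomposition has width 2, which upper-bounds the treewidth. Conversely, {1, 3, 4} is a clique of size 3, and the vertices of any clique must share a bag in every tree decomposition; so some bag has ≥ 3 vertices and tw(G) ≥ 2. Hence tw(G) = 2 exactly.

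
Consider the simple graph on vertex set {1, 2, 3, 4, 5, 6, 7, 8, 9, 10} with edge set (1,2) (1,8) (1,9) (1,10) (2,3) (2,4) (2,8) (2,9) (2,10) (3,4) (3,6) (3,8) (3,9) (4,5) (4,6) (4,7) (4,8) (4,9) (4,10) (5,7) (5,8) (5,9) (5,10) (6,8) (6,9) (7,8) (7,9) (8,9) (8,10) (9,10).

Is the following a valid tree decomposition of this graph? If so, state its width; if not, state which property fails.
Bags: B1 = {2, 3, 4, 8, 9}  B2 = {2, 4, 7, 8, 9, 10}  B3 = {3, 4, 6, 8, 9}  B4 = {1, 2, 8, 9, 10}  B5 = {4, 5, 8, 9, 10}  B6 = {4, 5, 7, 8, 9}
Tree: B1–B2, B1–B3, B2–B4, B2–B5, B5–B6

No — bags containing vertex 7 are not connected in the tree.

A tree decomposition must satisfy three properties: every vertex lies in some bag; for every edge, both endpoints lie together in some bag; and for every vertex, the bags containing it form a connected subtree. Here bags containing vertex 7 are not connected in the tree, so the decomposition is invalid.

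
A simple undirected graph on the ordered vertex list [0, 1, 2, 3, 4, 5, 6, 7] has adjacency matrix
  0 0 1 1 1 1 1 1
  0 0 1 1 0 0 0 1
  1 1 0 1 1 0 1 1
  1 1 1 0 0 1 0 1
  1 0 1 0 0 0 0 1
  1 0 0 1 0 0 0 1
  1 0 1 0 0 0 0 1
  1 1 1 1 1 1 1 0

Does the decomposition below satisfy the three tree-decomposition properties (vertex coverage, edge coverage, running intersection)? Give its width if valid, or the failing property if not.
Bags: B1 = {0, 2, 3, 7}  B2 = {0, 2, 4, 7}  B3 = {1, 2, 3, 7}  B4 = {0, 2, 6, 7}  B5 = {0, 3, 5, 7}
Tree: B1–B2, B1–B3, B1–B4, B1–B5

Every vertex of G appears in some bag (union = {0, 1, 2, 3, 4, 5, 6, 7}); every edge is covered by a bag; and for each vertex v the set of bags containing v is connected in the bag tree. The decomposition is therefore valid. The largest bag has 4 vertices, so the width is 3.

Yes; width 3.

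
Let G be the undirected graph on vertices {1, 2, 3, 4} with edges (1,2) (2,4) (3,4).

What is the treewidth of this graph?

1

A width-1 tree decomposition is:
Bags: B1 = {3, 4}  B2 = {2, 4}  B3 = {1, 2}
Tree: B1–B2, B2–B3
The largest bag has 2 vertices, giving width 1; this decomposition certifies tw(G) ≤ 1. Any graph with an edge has treewidth ≥ 1, and G has the edge 3–4. Therefore the treewidth is 1.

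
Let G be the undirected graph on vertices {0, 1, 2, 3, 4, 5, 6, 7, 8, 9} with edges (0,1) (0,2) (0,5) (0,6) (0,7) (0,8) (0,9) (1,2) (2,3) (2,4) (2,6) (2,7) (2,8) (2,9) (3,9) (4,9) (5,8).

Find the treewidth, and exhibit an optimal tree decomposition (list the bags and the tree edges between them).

Treewidth 2.
One optimal decomposition is:
Bags: B1 = {0, 1, 2}  B2 = {0, 2, 6}  B3 = {0, 2, 9}  B4 = {0, 2, 8}  B5 = {2, 4, 9}  B6 = {0, 5, 8}  B7 = {2, 3, 9}  B8 = {0, 2, 7}
Tree: B1–B2, B1–B3, B2–B4, B3–B5, B4–B6, B3–B7, B1–B8

Every bag has size at most 3, so the width is 3 − 1 = 2 and tw(G) ≤ 2. For the lower bound, the 3 vertices {0, 1, 2} are pairwise adjacent, and any tree decomposition puts a clique entirely inside one bag — forcing width ≥ 2. The upper and lower bounds meet at 2, so that is the treewidth.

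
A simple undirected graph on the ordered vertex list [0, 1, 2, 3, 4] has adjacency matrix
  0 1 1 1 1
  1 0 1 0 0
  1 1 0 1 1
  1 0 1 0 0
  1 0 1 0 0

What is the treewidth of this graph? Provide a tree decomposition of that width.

Treewidth 2.
One such decomposition:
Bags: B1 = {0, 2, 3}  B2 = {0, 1, 2}  B3 = {0, 2, 4}
Tree: B1–B2, B1–B3

Each bag holds 3 vertices, so the decomposition has width 2, which upper-bounds the treewidth. For the lower bound, the 3 vertices {0, 1, 2} are pairwise adjacent, and any tree decomposition puts a clique entirely inside one bag — forcing width ≥ 2. Hence tw(G) = 2 exactly.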